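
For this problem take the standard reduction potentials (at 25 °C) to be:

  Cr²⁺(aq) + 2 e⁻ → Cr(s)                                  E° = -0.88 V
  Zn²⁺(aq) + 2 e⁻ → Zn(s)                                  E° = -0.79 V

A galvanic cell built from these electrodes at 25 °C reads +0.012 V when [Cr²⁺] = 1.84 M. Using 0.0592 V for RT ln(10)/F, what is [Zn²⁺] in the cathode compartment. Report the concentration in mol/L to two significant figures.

Zn²⁺/Zn is the cathode, Cr²⁺/Cr the anode: E°cell = +0.09 V, n = 2.
Overall reaction: Zn²⁺(aq) + Cr(s) → Zn(s) + Cr²⁺(aq); Q = [Cr²⁺]^1/[Zn²⁺]^1.
From E = E° − (0.0592/n) log Q: log Q = (E° − E)·n/0.0592 = (+0.09 − (+0.012))·2/0.0592 = 2.6351.
So 1·log[Zn²⁺] = 1·log(1.84) − log Q = 0.2648 − (2.6351) = -2.3703; [Zn²⁺] = 10^(-2.3703) ≈ 0.0043 M.

0.0043 M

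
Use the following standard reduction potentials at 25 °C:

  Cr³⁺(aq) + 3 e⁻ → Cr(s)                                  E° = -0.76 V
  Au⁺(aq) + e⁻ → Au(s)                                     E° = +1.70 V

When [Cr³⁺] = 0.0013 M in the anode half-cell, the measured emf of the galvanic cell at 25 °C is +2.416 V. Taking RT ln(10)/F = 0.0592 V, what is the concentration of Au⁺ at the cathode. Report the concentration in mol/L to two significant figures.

0.020 M

Au⁺/Au is the cathode, Cr³⁺/Cr the anode: E°cell = +2.46 V, n = 3.
Overall reaction: 3 Au⁺(aq) + Cr(s) → 3 Au(s) + Cr³⁺(aq); Q = [Cr³⁺]^1/[Au⁺]^3.
From E = E° − (0.0592/n) log Q: log Q = (E° − E)·n/0.0592 = (+2.46 − (+2.416))·3/0.0592 = 2.2297.
So 3·log[Au⁺] = 1·log(0.0013) − log Q = -2.8861 − (2.2297) = -5.1158; log[Au⁺] = -5.1158 / 3 = -1.7053; [Au⁺] = 10^(-1.7053) ≈ 0.020 M.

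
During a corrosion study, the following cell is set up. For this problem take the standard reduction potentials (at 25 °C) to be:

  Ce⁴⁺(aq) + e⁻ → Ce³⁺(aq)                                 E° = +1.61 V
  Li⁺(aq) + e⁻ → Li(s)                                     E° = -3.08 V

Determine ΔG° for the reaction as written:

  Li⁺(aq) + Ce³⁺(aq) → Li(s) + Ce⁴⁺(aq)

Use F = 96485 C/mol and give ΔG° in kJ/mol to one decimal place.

+452.5 kJ/mol

As written, Li⁺/Li is reduced (cathode) and Ce⁴⁺/Ce³⁺ is oxidised (anode), so E°cell = (-3.08) − (+1.61) = -4.69 V.
Balancing electrons gives n = 1.
ΔG° = −nFE° = −(1)(96485)(-4.69) = 452,515 J = +452.5 kJ/mol.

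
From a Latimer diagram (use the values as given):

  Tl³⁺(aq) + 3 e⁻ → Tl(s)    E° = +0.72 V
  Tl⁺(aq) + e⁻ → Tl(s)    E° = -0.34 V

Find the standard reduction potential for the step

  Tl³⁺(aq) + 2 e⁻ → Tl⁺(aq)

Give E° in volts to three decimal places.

Sequential free energies add, so n₃E°₃ = n₁E°₁ + n₂E°₂.
With n₃ = 3, and the known step contributing 1×(-0.34) V, the unknown satisfies 2·E° = 3×(+0.72) − 1×(-0.34) = +2.500.
E° = +2.500 / 2 = +1.250 V.

+1.250 V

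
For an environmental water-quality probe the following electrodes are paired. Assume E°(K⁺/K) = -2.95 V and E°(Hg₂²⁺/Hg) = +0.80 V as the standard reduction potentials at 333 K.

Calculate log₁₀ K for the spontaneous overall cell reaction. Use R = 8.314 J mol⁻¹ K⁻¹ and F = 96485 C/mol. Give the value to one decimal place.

Cathode: Hg₂²⁺/Hg; anode: K⁺/K. E°cell = (+0.80) − (-2.95) = +3.75 V, with n = 2.
ΔG° = −nFE° = −RT ln K, so ln K = nFE°/(RT) = (2)(96485)(+3.75) / ((8.314)(333)) = 261.377.
log₁₀ K = 261.377 / ln 10 = 113.5.

113.5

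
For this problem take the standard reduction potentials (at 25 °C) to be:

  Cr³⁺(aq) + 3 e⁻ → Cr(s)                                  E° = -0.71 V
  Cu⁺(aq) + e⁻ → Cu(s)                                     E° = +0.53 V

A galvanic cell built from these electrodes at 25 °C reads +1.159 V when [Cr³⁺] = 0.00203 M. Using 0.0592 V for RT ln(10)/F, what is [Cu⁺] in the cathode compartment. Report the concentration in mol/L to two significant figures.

Cu⁺/Cu is the cathode, Cr³⁺/Cr the anode: E°cell = +1.24 V, n = 3.
Overall reaction: 3 Cu⁺(aq) + Cr(s) → 3 Cu(s) + Cr³⁺(aq); Q = [Cr³⁺]^1/[Cu⁺]^3.
From E = E° − (0.0592/n) log Q: log Q = (E° − E)·n/0.0592 = (+1.24 − (+1.159))·3/0.0592 = 4.1047.
So 3·log[Cu⁺] = 1·log(0.00203) − log Q = -2.6925 − (4.1047) = -6.7972; log[Cu⁺] = -6.7972 / 3 = -2.2657; [Cu⁺] = 10^(-2.2657) ≈ 0.0054 M.

0.0054 M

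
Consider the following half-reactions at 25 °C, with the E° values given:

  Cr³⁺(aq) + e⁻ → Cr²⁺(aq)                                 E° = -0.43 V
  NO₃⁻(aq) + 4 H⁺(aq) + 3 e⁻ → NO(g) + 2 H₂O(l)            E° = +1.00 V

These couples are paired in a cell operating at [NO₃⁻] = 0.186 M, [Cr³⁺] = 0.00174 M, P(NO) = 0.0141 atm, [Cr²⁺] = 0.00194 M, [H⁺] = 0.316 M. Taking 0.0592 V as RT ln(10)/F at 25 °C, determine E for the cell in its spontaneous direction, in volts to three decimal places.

+1.415 V

NO₃⁻/NO is the cathode (higher E°), Cr³⁺/Cr²⁺ the anode: E°cell = +1.00 − (-0.43) = +1.43 V, n = 3.
Overall: NO₃⁻(aq) + 4 H⁺(aq) + 3 Cr²⁺(aq) → NO(g) + 2 H₂O(l) + 3 Cr³⁺(aq)
Q = P(NO)·[Cr³⁺]^3 / ([NO₃⁻]·[H⁺]^4·[Cr²⁺]^3); log Q = 0.739.
E = E° − (0.0592/n) log Q = +1.43 − (0.0592/3)(0.739) = +1.415 V.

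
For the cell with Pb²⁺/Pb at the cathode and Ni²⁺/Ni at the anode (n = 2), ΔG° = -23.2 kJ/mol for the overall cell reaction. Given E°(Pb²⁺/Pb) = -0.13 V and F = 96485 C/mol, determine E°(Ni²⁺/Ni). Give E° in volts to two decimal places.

-0.25 V

E°cell = −ΔG°/(nF) = −(-23.2×10³)/((2)(96485)) = +0.120 V.
Since Pb²⁺/Pb is the cathode and Ni²⁺/Ni the anode, E°cell = E°(Pb²⁺/Pb) − E°(Ni²⁺/Ni).
So E°(Ni²⁺/Ni) = E°(Pb²⁺/Pb) − E°cell = (-0.13) − (+0.120) = -0.25 V.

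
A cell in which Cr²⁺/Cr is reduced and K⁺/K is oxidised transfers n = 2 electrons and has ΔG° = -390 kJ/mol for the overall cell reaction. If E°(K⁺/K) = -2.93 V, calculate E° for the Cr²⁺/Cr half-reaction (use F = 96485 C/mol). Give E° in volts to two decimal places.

-0.91 V

E°cell = −ΔG°/(nF) = −(-390×10³)/((2)(96485)) = +2.021 V.
Since Cr²⁺/Cr is the cathode and K⁺/K the anode, E°cell = E°(Cr²⁺/Cr) − E°(K⁺/K).
So E°(Cr²⁺/Cr) = E°cell + E°(K⁺/K) = +2.021 + (-2.93) = -0.91 V.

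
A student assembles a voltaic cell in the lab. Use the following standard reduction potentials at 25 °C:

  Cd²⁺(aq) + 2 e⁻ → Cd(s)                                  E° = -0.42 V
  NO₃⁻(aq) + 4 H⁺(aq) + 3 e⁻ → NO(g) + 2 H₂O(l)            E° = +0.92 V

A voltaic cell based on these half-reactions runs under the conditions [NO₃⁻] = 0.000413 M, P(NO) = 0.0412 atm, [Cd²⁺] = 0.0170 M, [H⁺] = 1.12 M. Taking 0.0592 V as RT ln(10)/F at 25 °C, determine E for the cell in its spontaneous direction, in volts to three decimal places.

NO₃⁻/NO is the cathode (higher E°), Cd²⁺/Cd the anode: E°cell = +0.92 − (-0.42) = +1.34 V, n = 6.
Overall: 2 NO₃⁻(aq) + 8 H⁺(aq) + 3 Cd(s) → 2 NO(g) + 4 H₂O(l) + 3 Cd²⁺(aq)
Q = P(NO)^2·[Cd²⁺]^3 / ([NO₃⁻]^2·[H⁺]^8); log Q = -1.705.
E = E° − (0.0592/n) log Q = +1.34 − (0.0592/6)(-1.705) = +1.357 V.

+1.357 V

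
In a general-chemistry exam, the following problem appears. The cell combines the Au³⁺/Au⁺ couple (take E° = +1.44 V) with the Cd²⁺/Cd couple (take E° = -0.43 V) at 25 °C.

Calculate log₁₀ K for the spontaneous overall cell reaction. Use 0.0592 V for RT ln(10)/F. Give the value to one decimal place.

Cathode: Au³⁺/Au⁺; anode: Cd²⁺/Cd. E°cell = +1.87 V, n = 2.
log K = nE°cell / 0.0592 = (2)(+1.87) / 0.0592 = 63.2.

63.2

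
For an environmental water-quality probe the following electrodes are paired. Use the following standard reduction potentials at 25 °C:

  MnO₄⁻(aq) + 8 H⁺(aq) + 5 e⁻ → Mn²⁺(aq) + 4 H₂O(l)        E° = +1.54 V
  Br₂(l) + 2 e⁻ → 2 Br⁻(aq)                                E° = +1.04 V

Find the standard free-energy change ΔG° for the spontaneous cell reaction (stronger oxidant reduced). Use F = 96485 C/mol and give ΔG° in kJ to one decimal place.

-482.4 kJ

MnO₄⁻/Mn²⁺ (E° = +1.54 V) is the cathode; Br₂/Br⁻ (E° = +1.04 V) is the anode, so E°cell = +0.50 V.
Balancing electrons gives n = 10 (lcm of 5 and 2).
ΔG° = −nFE° = −(10)(96485)(+0.50) = -482,425 J = -482.4 kJ.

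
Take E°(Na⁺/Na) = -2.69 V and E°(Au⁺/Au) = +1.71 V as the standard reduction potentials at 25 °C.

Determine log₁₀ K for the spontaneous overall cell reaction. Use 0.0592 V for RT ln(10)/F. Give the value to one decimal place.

Cathode: Au⁺/Au; anode: Na⁺/Na. E°cell = +4.40 V, n = 1.
log K = nE°cell / 0.0592 = (1)(+4.40) / 0.0592 = 74.3.

74.3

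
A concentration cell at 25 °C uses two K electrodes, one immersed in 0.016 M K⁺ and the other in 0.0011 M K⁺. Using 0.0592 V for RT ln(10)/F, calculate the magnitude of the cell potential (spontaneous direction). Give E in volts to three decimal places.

+0.069 V

For a concentration cell E°cell = 0. The 0.016 M side is the cathode (reduction is favoured where [K⁺] is higher).
With n = 1, E = −(0.0592/1) log([K⁺]ₐₙ/[K⁺]꜀ₐₜ) = −(0.0592/1) log(0.0011/0.016) = −(0.0592/1)(-1.163) = +0.069 V.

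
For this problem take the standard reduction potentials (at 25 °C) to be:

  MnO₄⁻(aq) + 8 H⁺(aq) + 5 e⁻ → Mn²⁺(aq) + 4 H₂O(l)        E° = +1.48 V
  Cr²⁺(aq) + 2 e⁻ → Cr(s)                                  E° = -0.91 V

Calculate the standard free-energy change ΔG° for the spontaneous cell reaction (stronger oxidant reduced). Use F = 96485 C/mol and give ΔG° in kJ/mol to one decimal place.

MnO₄⁻/Mn²⁺ (E° = +1.48 V) is the cathode; Cr²⁺/Cr (E° = -0.91 V) is the anode, so E°cell = +2.39 V.
Balancing electrons gives n = 10 (lcm of 5 and 2).
ΔG° = −nFE° = −(10)(96485)(+2.39) = -2,305,992 J = -2306.0 kJ/mol.

-2306.0 kJ/mol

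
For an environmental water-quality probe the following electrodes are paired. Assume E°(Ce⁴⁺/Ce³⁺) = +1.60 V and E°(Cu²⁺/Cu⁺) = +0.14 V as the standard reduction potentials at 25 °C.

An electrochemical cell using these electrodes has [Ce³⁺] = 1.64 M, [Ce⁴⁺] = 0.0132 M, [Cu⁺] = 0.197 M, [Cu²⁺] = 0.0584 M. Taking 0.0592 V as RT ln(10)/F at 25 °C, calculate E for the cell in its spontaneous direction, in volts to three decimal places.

Ce⁴⁺/Ce³⁺ is the cathode (higher E°), Cu²⁺/Cu⁺ the anode: E°cell = +1.60 − (+0.14) = +1.46 V, n = 1.
Overall: Ce⁴⁺(aq) + Cu⁺(aq) → Ce³⁺(aq) + Cu²⁺(aq)
Q = [Ce³⁺]·[Cu²⁺] / ([Ce⁴⁺]·[Cu⁺]); log Q = 1.566.
E = E° − (0.0592/n) log Q = +1.46 − (0.0592/1)(1.566) = +1.367 V.

+1.367 V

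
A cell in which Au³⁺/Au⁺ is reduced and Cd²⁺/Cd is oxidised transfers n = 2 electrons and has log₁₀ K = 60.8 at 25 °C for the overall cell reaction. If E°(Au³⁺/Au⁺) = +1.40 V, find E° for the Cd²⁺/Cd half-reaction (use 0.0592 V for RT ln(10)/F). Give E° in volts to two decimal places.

-0.40 V

E°cell = (0.0592/n)·log K = (0.0592/2)(60.8) = +1.800 V.
Since Au³⁺/Au⁺ is the cathode and Cd²⁺/Cd the anode, E°cell = E°(Au³⁺/Au⁺) − E°(Cd²⁺/Cd).
So E°(Cd²⁺/Cd) = E°(Au³⁺/Au⁺) − E°cell = (+1.40) − (+1.800) = -0.40 V.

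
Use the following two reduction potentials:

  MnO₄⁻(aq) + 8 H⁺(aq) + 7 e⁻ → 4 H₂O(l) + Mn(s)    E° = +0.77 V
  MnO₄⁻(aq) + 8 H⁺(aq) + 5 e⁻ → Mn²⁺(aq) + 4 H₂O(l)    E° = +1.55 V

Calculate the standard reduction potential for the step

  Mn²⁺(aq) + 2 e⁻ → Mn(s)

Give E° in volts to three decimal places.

Sequential free energies add, so n₃E°₃ = n₁E°₁ + n₂E°₂.
With n₃ = 7, and the known step contributing 5×(+1.55) V, the unknown satisfies 2·E° = 7×(+0.77) − 5×(+1.55) = -2.360.
E° = -2.360 / 2 = -1.180 V.

-1.180 V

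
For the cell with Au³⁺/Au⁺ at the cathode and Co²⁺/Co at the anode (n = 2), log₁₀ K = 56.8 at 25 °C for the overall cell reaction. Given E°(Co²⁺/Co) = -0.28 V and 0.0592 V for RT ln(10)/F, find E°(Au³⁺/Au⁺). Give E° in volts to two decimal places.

E°cell = (0.0592/n)·log K = (0.0592/2)(56.8) = +1.681 V.
Since Au³⁺/Au⁺ is the cathode and Co²⁺/Co the anode, E°cell = E°(Au³⁺/Au⁺) − E°(Co²⁺/Co).
So E°(Au³⁺/Au⁺) = E°cell + E°(Co²⁺/Co) = +1.681 + (-0.28) = +1.40 V.

+1.40 V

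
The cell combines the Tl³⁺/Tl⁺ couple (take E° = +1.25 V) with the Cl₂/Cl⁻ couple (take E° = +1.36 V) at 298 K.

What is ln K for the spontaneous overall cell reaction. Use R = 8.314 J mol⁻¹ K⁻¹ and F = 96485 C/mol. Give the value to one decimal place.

8.6

Cathode: Cl₂/Cl⁻; anode: Tl³⁺/Tl⁺. E°cell = (+1.36) − (+1.25) = +0.11 V, with n = 2.
ΔG° = −nFE° = −RT ln K, so ln K = nFE°/(RT) = (2)(96485)(+0.11) / ((8.314)(298)) = 8.568.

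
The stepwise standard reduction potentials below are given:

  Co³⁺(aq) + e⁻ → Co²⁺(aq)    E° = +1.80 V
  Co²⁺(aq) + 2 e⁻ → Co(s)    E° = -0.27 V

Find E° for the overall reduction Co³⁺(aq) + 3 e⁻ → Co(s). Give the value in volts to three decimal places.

Standard free energies of sequential steps add: ΔG°₃ = ΔG°₁ + ΔG°₂, so n₃E°₃ = n₁E°₁ + n₂E°₂.
E°₃ = (1×+1.80 + 2×-0.27) / 3 = (+1.260) / 3 = +0.420 V.

+0.420 V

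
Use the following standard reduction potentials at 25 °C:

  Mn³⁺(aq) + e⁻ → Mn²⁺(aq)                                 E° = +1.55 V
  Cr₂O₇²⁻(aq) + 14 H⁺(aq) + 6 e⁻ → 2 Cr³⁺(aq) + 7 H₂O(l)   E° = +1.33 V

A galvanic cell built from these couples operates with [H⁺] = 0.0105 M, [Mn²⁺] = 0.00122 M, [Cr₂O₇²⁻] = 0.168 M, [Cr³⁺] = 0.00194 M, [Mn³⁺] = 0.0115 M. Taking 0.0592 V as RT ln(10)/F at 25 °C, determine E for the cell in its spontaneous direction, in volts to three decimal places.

Mn³⁺/Mn²⁺ is the cathode (higher E°), Cr₂O₇²⁻/Cr³⁺ the anode: E°cell = +1.55 − (+1.33) = +0.22 V, n = 6.
Overall: 6 Mn³⁺(aq) + 2 Cr³⁺(aq) + 7 H₂O(l) → 6 Mn²⁺(aq) + Cr₂O₇²⁻(aq) + 14 H⁺(aq)
Q = [Mn²⁺]^6·[Cr₂O₇²⁻]·[H⁺]^14 / ([Mn³⁺]^6·[Cr³⁺]^2); log Q = -28.900.
E = E° − (0.0592/n) log Q = +0.22 − (0.0592/6)(-28.900) = +0.505 V.

+0.505 V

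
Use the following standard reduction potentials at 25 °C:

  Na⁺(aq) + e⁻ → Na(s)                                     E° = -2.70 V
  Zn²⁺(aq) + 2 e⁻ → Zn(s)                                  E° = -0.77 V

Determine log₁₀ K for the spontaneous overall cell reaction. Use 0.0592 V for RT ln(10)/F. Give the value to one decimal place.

Cathode: Zn²⁺/Zn; anode: Na⁺/Na. E°cell = +1.93 V, n = 2.
log K = nE°cell / 0.0592 = (2)(+1.93) / 0.0592 = 65.2.

65.2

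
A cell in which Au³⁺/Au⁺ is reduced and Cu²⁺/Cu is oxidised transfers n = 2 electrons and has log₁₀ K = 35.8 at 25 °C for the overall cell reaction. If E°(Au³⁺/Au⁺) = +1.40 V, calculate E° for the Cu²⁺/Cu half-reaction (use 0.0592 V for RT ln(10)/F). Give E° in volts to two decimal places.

+0.34 V

E°cell = (0.0592/n)·log K = (0.0592/2)(35.8) = +1.060 V.
Since Au³⁺/Au⁺ is the cathode and Cu²⁺/Cu the anode, E°cell = E°(Au³⁺/Au⁺) − E°(Cu²⁺/Cu).
So E°(Cu²⁺/Cu) = E°(Au³⁺/Au⁺) − E°cell = (+1.40) − (+1.060) = +0.34 V.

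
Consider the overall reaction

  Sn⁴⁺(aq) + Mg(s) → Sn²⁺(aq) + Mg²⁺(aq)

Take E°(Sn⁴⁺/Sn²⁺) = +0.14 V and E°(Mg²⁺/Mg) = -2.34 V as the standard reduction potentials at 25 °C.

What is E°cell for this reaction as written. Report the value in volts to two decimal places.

The Sn⁴⁺/Sn²⁺ couple has the higher reduction potential, so it is the cathode; Mg²⁺/Mg is oxidised at the anode.
E°cell = E°(cathode) − E°(anode) = (+0.14) − (-2.34) = +2.48 V.

+2.48 V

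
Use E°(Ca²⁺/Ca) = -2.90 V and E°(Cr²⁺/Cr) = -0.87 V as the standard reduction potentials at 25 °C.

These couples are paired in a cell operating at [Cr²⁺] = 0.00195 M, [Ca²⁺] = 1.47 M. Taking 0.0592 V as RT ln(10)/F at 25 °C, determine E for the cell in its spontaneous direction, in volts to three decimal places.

Cr²⁺/Cr is the cathode (higher E°), Ca²⁺/Ca the anode: E°cell = -0.87 − (-2.90) = +2.03 V, n = 2.
Overall: Cr²⁺(aq) + Ca(s) → Cr(s) + Ca²⁺(aq)
Q = [Ca²⁺] / ([Cr²⁺]); log Q = 2.877.
E = E° − (0.0592/n) log Q = +2.03 − (0.0592/2)(2.877) = +1.945 V.

+1.945 V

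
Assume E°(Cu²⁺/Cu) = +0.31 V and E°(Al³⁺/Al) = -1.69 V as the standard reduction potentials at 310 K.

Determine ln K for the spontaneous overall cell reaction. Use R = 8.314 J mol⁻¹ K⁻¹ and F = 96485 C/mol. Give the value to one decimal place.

Cathode: Cu²⁺/Cu; anode: Al³⁺/Al. E°cell = (+0.31) − (-1.69) = +2.00 V, with n = 6.
ΔG° = −nFE° = −RT ln K, so ln K = nFE°/(RT) = (6)(96485)(+2.00) / ((8.314)(310)) = 449.231.

449.2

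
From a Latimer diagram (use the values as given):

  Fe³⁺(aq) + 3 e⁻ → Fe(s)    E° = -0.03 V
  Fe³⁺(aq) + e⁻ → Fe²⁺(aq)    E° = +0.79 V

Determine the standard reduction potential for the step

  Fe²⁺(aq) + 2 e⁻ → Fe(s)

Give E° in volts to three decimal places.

-0.440 V

Sequential free energies add, so n₃E°₃ = n₁E°₁ + n₂E°₂.
With n₃ = 3, and the known step contributing 1×(+0.79) V, the unknown satisfies 2·E° = 3×(-0.03) − 1×(+0.79) = -0.880.
E° = -0.880 / 2 = -0.440 V.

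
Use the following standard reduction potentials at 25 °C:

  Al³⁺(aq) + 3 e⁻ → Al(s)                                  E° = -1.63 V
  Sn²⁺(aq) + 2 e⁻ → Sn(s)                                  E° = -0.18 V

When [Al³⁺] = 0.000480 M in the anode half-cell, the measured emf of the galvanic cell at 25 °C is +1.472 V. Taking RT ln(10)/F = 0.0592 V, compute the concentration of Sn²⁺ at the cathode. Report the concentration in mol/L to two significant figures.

0.034 M

Sn²⁺/Sn is the cathode, Al³⁺/Al the anode: E°cell = +1.45 V, n = 6.
Overall reaction: 3 Sn²⁺(aq) + 2 Al(s) → 3 Sn(s) + 2 Al³⁺(aq); Q = [Al³⁺]^2/[Sn²⁺]^3.
From E = E° − (0.0592/n) log Q: log Q = (E° − E)·n/0.0592 = (+1.45 − (+1.472))·6/0.0592 = -2.2297.
So 3·log[Sn²⁺] = 2·log(0.00048) − log Q = -6.6375 − (-2.2297) = -4.4078; log[Sn²⁺] = -4.4078 / 3 = -1.4693; [Sn²⁺] = 10^(-1.4693) ≈ 0.034 M.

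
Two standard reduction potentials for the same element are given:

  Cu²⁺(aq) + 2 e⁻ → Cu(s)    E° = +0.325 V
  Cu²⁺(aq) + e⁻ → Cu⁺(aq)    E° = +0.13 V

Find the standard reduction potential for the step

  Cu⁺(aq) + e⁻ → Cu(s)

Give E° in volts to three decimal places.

+0.520 V

Sequential free energies add, so n₃E°₃ = n₁E°₁ + n₂E°₂.
With n₃ = 2, and the known step contributing 1×(+0.13) V, the unknown satisfies 1·E° = 2×(+0.325) − 1×(+0.13) = +0.520.
E° = +0.520 / 1 = +0.520 V.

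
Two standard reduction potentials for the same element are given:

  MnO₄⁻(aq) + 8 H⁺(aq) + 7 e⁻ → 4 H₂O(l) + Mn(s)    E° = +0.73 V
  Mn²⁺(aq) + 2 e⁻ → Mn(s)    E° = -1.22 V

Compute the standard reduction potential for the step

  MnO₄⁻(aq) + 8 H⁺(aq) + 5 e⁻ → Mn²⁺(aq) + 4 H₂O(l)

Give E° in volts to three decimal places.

Sequential free energies add, so n₃E°₃ = n₁E°₁ + n₂E°₂.
With n₃ = 7, and the known step contributing 2×(-1.22) V, the unknown satisfies 5·E° = 7×(+0.73) − 2×(-1.22) = +7.550.
E° = +7.550 / 5 = +1.510 V.

+1.510 V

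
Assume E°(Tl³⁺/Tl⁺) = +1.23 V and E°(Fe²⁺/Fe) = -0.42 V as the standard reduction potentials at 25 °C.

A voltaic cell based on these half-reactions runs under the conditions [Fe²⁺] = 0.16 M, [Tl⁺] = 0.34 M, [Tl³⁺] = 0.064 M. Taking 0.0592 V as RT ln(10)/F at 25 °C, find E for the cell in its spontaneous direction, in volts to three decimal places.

Tl³⁺/Tl⁺ is the cathode (higher E°), Fe²⁺/Fe the anode: E°cell = +1.23 − (-0.42) = +1.65 V, n = 2.
Overall: Tl³⁺(aq) + Fe(s) → Tl⁺(aq) + Fe²⁺(aq)
Q = [Tl⁺]·[Fe²⁺] / ([Tl³⁺]); log Q = -0.071.
E = E° − (0.0592/n) log Q = +1.65 − (0.0592/2)(-0.071) = +1.652 V.

+1.652 V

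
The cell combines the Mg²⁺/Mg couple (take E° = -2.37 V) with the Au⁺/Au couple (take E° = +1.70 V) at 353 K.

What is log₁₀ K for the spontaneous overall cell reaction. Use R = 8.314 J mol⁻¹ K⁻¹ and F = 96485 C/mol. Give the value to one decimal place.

116.2

Cathode: Au⁺/Au; anode: Mg²⁺/Mg. E°cell = (+1.70) − (-2.37) = +4.07 V, with n = 2.
ΔG° = −nFE° = −RT ln K, so ln K = nFE°/(RT) = (2)(96485)(+4.07) / ((8.314)(353)) = 267.608.
log₁₀ K = 267.608 / ln 10 = 116.2.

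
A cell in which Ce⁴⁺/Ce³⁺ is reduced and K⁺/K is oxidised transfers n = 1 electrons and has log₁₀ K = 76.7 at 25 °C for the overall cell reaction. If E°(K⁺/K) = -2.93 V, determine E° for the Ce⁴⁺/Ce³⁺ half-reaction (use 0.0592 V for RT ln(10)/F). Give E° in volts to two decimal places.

+1.61 V

E°cell = (0.0592/n)·log K = (0.0592/1)(76.7) = +4.541 V.
Since Ce⁴⁺/Ce³⁺ is the cathode and K⁺/K the anode, E°cell = E°(Ce⁴⁺/Ce³⁺) − E°(K⁺/K).
So E°(Ce⁴⁺/Ce³⁺) = E°cell + E°(K⁺/K) = +4.541 + (-2.93) = +1.61 V.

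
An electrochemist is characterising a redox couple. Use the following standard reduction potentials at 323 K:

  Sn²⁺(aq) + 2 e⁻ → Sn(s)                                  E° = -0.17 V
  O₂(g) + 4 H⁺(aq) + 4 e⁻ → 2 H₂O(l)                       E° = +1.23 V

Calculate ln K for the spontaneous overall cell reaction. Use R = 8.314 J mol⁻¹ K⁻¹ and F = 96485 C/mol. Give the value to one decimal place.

201.2

Cathode: O₂/H₂O; anode: Sn²⁺/Sn. E°cell = (+1.23) − (-0.17) = +1.40 V, with n = 4.
ΔG° = −nFE° = −RT ln K, so ln K = nFE°/(RT) = (4)(96485)(+1.40) / ((8.314)(323)) = 201.203.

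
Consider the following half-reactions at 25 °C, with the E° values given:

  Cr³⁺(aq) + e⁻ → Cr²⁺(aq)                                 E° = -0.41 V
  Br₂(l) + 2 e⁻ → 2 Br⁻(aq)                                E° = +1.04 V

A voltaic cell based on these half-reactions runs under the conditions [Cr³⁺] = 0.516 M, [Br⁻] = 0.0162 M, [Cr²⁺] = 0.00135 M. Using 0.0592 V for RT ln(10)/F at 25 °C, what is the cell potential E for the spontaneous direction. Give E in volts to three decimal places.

+1.403 V

Br₂/Br⁻ is the cathode (higher E°), Cr³⁺/Cr²⁺ the anode: E°cell = +1.04 − (-0.41) = +1.45 V, n = 2.
Overall: Br₂(l) + 2 Cr²⁺(aq) → 2 Br⁻(aq) + 2 Cr³⁺(aq)
Q = [Br⁻]^2·[Cr³⁺]^2 / ([Cr²⁺]^2); log Q = 1.584.
E = E° − (0.0592/n) log Q = +1.45 − (0.0592/2)(1.584) = +1.403 V.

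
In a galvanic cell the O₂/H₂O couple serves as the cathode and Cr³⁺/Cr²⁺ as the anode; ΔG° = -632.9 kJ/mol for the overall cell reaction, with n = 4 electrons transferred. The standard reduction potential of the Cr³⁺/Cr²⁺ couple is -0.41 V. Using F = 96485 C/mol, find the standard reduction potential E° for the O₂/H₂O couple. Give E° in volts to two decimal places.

E°cell = −ΔG°/(nF) = −(-632.9×10³)/((4)(96485)) = +1.640 V.
Since O₂/H₂O is the cathode and Cr³⁺/Cr²⁺ the anode, E°cell = E°(O₂/H₂O) − E°(Cr³⁺/Cr²⁺).
So E°(O₂/H₂O) = E°cell + E°(Cr³⁺/Cr²⁺) = +1.640 + (-0.41) = +1.23 V.

+1.23 V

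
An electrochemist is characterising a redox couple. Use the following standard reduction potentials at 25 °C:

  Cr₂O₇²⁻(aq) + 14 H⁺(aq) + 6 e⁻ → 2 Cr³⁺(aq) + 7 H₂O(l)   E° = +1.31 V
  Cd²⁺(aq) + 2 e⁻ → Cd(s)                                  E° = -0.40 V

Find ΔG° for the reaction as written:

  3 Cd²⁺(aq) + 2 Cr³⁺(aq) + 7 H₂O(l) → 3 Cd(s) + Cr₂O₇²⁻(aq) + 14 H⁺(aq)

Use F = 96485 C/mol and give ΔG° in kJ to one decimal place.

As written, Cd²⁺/Cd is reduced (cathode) and Cr₂O₇²⁻/Cr³⁺ is oxidised (anode), so E°cell = (-0.40) − (+1.31) = -1.71 V.
Balancing electrons gives n = 6.
ΔG° = −nFE° = −(6)(96485)(-1.71) = 989,936 J = +989.9 kJ.

+989.9 kJ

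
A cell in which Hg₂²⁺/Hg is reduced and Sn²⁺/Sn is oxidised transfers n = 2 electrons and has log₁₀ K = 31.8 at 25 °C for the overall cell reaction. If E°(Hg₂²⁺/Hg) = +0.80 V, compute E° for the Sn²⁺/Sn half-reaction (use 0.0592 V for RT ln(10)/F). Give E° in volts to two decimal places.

E°cell = (0.0592/n)·log K = (0.0592/2)(31.8) = +0.941 V.
Since Hg₂²⁺/Hg is the cathode and Sn²⁺/Sn the anode, E°cell = E°(Hg₂²⁺/Hg) − E°(Sn²⁺/Sn).
So E°(Sn²⁺/Sn) = E°(Hg₂²⁺/Hg) − E°cell = (+0.80) − (+0.941) = -0.14 V.

-0.14 V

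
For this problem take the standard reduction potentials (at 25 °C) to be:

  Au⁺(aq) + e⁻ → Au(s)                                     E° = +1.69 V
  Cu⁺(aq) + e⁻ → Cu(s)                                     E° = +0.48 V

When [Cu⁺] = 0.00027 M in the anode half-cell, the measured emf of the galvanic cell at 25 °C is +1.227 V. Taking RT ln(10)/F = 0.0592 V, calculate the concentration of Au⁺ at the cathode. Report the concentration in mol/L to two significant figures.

Au⁺/Au is the cathode, Cu⁺/Cu the anode: E°cell = +1.21 V, n = 1.
Overall reaction: Au⁺(aq) + Cu(s) → Au(s) + Cu⁺(aq); Q = [Cu⁺]^1/[Au⁺]^1.
From E = E° − (0.0592/n) log Q: log Q = (E° − E)·n/0.0592 = (+1.21 − (+1.227))·1/0.0592 = -0.2872.
So 1·log[Au⁺] = 1·log(0.00027) − log Q = -3.5686 − (-0.2872) = -3.2814; [Au⁺] = 10^(-3.2814) ≈ 0.00052 M.

0.00052 M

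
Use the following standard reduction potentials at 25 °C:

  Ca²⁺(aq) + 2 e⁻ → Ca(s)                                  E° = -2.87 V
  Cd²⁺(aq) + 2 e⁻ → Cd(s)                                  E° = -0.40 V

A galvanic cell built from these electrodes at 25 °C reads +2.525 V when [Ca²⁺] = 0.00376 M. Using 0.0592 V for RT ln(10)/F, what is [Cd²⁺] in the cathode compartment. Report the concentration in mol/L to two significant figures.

0.27 M

Cd²⁺/Cd is the cathode, Ca²⁺/Ca the anode: E°cell = +2.47 V, n = 2.
Overall reaction: Cd²⁺(aq) + Ca(s) → Cd(s) + Ca²⁺(aq); Q = [Ca²⁺]^1/[Cd²⁺]^1.
From E = E° − (0.0592/n) log Q: log Q = (E° − E)·n/0.0592 = (+2.47 − (+2.525))·2/0.0592 = -1.8581.
So 1·log[Cd²⁺] = 1·log(0.00376) − log Q = -2.4248 − (-1.8581) = -0.5667; [Cd²⁺] = 10^(-0.5667) ≈ 0.27 M.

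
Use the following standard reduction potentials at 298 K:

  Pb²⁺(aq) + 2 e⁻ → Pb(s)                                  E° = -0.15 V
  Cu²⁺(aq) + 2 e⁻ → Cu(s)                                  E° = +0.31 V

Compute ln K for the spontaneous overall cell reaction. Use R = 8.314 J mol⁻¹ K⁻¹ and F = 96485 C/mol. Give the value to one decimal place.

35.8

Cathode: Cu²⁺/Cu; anode: Pb²⁺/Pb. E°cell = (+0.31) − (-0.15) = +0.46 V, with n = 2.
ΔG° = −nFE° = −RT ln K, so ln K = nFE°/(RT) = (2)(96485)(+0.46) / ((8.314)(298)) = 35.828.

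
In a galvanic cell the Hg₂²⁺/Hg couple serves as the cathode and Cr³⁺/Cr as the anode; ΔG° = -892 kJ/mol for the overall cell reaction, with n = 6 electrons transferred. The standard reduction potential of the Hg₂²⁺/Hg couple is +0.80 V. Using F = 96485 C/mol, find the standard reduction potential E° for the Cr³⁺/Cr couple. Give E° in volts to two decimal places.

-0.74 V

E°cell = −ΔG°/(nF) = −(-892×10³)/((6)(96485)) = +1.541 V.
Since Hg₂²⁺/Hg is the cathode and Cr³⁺/Cr the anode, E°cell = E°(Hg₂²⁺/Hg) − E°(Cr³⁺/Cr).
So E°(Cr³⁺/Cr) = E°(Hg₂²⁺/Hg) − E°cell = (+0.80) − (+1.541) = -0.74 V.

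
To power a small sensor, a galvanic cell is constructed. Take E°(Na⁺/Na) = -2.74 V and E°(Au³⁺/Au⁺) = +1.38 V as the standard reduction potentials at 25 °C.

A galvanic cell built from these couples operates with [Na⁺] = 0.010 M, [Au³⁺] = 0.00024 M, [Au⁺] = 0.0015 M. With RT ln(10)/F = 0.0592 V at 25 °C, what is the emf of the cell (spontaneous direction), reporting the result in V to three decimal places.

Au³⁺/Au⁺ is the cathode (higher E°), Na⁺/Na the anode: E°cell = +1.38 − (-2.74) = +4.12 V, n = 2.
Overall: Au³⁺(aq) + 2 Na(s) → Au⁺(aq) + 2 Na⁺(aq)
Q = [Au⁺]·[Na⁺]^2 / ([Au³⁺]); log Q = -3.204.
E = E° − (0.0592/n) log Q = +4.12 − (0.0592/2)(-3.204) = +4.215 V.

+4.215 V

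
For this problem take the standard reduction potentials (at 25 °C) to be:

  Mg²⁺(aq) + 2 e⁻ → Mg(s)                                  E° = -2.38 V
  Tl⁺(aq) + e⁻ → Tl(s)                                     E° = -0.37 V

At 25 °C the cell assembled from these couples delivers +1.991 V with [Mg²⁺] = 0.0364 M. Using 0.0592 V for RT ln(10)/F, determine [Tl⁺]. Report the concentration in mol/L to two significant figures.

0.091 M

Tl⁺/Tl is the cathode, Mg²⁺/Mg the anode: E°cell = +2.01 V, n = 2.
Overall reaction: 2 Tl⁺(aq) + Mg(s) → 2 Tl(s) + Mg²⁺(aq); Q = [Mg²⁺]^1/[Tl⁺]^2.
From E = E° − (0.0592/n) log Q: log Q = (E° − E)·n/0.0592 = (+2.01 − (+1.991))·2/0.0592 = 0.6419.
So 2·log[Tl⁺] = 1·log(0.0364) − log Q = -1.4389 − (0.6419) = -2.0808; log[Tl⁺] = -2.0808 / 2 = -1.0404; [Tl⁺] = 10^(-1.0404) ≈ 0.091 M.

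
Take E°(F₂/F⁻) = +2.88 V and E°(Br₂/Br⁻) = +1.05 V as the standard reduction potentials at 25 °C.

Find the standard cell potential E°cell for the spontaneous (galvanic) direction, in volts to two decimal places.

The F₂/F⁻ couple has the higher reduction potential, so it is the cathode; Br₂/Br⁻ is oxidised at the anode.
E°cell = E°(cathode) − E°(anode) = (+2.88) − (+1.05) = +1.83 V.

+1.83 V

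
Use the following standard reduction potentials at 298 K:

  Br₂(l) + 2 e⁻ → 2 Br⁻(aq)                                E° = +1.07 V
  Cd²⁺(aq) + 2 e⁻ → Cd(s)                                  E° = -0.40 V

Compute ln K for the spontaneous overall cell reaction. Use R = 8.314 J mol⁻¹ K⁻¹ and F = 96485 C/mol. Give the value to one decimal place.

114.5

Cathode: Br₂/Br⁻; anode: Cd²⁺/Cd. E°cell = (+1.07) − (-0.40) = +1.47 V, with n = 2.
ΔG° = −nFE° = −RT ln K, so ln K = nFE°/(RT) = (2)(96485)(+1.47) / ((8.314)(298)) = 114.494.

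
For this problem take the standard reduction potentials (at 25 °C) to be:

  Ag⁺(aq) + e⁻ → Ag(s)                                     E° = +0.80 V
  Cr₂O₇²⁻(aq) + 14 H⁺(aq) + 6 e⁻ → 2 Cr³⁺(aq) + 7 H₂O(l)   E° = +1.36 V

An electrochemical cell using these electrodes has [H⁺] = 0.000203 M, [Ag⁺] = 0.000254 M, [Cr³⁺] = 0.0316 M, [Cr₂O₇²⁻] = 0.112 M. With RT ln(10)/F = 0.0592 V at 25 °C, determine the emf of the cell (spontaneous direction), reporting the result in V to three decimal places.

+0.283 V

Cr₂O₇²⁻/Cr³⁺ is the cathode (higher E°), Ag⁺/Ag the anode: E°cell = +1.36 − (+0.80) = +0.56 V, n = 6.
Overall: Cr₂O₇²⁻(aq) + 14 H⁺(aq) + 6 Ag(s) → 2 Cr³⁺(aq) + 7 H₂O(l) + 6 Ag⁺(aq)
Q = [Cr³⁺]^2·[Ag⁺]^6 / ([Cr₂O₇²⁻]·[H⁺]^14); log Q = 28.074.
E = E° − (0.0592/n) log Q = +0.56 − (0.0592/6)(28.074) = +0.283 V.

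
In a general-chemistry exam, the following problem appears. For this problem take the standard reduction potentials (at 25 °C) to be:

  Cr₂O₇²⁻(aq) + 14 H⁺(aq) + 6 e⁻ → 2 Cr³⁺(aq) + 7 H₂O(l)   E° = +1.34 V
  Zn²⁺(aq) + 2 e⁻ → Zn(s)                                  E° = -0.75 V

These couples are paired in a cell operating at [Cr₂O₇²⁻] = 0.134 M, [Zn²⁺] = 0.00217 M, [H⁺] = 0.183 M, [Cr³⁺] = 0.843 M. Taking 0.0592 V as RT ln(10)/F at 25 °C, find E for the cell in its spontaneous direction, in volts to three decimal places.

+2.060 V

Cr₂O₇²⁻/Cr³⁺ is the cathode (higher E°), Zn²⁺/Zn the anode: E°cell = +1.34 − (-0.75) = +2.09 V, n = 6.
Overall: Cr₂O₇²⁻(aq) + 14 H⁺(aq) + 3 Zn(s) → 2 Cr³⁺(aq) + 7 H₂O(l) + 3 Zn²⁺(aq)
Q = [Cr³⁺]^2·[Zn²⁺]^3 / ([Cr₂O₇²⁻]·[H⁺]^14); log Q = 3.060.
E = E° − (0.0592/n) log Q = +2.09 − (0.0592/6)(3.060) = +2.060 V.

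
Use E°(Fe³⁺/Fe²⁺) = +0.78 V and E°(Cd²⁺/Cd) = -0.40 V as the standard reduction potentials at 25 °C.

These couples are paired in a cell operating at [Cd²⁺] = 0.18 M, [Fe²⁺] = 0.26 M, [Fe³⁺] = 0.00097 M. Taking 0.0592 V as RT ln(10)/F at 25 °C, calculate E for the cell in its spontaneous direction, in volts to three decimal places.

+1.058 V

Fe³⁺/Fe²⁺ is the cathode (higher E°), Cd²⁺/Cd the anode: E°cell = +0.78 − (-0.40) = +1.18 V, n = 2.
Overall: 2 Fe³⁺(aq) + Cd(s) → 2 Fe²⁺(aq) + Cd²⁺(aq)
Q = [Fe²⁺]^2·[Cd²⁺] / ([Fe³⁺]^2); log Q = 4.112.
E = E° − (0.0592/n) log Q = +1.18 − (0.0592/2)(4.112) = +1.058 V.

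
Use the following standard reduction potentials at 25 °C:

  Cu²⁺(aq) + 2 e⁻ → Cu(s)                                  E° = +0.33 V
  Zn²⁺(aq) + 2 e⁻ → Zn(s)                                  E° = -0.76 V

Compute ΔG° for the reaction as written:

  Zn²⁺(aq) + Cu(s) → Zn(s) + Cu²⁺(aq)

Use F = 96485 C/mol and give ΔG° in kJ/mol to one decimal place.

As written, Zn²⁺/Zn is reduced (cathode) and Cu²⁺/Cu is oxidised (anode), so E°cell = (-0.76) − (+0.33) = -1.09 V.
Balancing electrons gives n = 2.
ΔG° = −nFE° = −(2)(96485)(-1.09) = 210,337 J = +210.3 kJ/mol.

+210.3 kJ/mol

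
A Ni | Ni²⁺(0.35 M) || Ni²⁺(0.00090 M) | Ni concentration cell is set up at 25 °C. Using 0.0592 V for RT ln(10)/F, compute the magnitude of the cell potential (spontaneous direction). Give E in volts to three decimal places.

+0.077 V

For a concentration cell E°cell = 0. The 0.35 M side is the cathode (reduction is favoured where [Ni²⁺] is higher).
With n = 2, E = −(0.0592/2) log([Ni²⁺]ₐₙ/[Ni²⁺]꜀ₐₜ) = −(0.0592/2) log(0.0009/0.35) = −(0.0592/2)(-2.590) = +0.077 V.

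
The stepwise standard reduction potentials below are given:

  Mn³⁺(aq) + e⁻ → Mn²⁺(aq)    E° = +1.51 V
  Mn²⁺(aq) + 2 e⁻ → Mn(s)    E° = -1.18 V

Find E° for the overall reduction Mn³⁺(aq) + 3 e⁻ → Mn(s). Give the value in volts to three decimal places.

Adding the free-energy changes (−nFE°) of the two steps gives −n₃FE°₃ = −n₁FE°₁ − n₂FE°₂.
E°₃ = (1×+1.51 + 2×-1.18) / 3 = (-0.850) / 3 = -0.283 V.

-0.283 V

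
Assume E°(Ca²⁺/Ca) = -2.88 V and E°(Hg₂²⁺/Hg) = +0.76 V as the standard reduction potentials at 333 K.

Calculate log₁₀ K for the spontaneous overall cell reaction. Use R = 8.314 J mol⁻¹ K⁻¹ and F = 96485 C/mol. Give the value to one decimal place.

Cathode: Hg₂²⁺/Hg; anode: Ca²⁺/Ca. E°cell = (+0.76) − (-2.88) = +3.64 V, with n = 2.
ΔG° = −nFE° = −RT ln K, so ln K = nFE°/(RT) = (2)(96485)(+3.64) / ((8.314)(333)) = 253.710.
log₁₀ K = 253.710 / ln 10 = 110.2.

110.2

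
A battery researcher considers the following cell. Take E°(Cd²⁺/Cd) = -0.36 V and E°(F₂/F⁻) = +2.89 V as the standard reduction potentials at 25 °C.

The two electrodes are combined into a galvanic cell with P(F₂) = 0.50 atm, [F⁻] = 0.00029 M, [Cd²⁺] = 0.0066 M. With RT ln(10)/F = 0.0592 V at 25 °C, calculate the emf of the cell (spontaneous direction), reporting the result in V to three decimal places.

F₂/F⁻ is the cathode (higher E°), Cd²⁺/Cd the anode: E°cell = +2.89 − (-0.36) = +3.25 V, n = 2.
Overall: F₂(g) + Cd(s) → 2 F⁻(aq) + Cd²⁺(aq)
Q = [F⁻]^2·[Cd²⁺] / (P(F₂)); log Q = -8.955.
E = E° − (0.0592/n) log Q = +3.25 − (0.0592/2)(-8.955) = +3.515 V.

+3.515 V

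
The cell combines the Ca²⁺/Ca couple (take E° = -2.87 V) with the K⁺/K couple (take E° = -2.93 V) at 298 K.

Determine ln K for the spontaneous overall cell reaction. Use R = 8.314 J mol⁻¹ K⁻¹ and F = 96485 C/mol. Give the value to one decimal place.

Cathode: Ca²⁺/Ca; anode: K⁺/K. E°cell = (-2.87) − (-2.93) = +0.06 V, with n = 2.
ΔG° = −nFE° = −RT ln K, so ln K = nFE°/(RT) = (2)(96485)(+0.06) / ((8.314)(298)) = 4.673.

4.7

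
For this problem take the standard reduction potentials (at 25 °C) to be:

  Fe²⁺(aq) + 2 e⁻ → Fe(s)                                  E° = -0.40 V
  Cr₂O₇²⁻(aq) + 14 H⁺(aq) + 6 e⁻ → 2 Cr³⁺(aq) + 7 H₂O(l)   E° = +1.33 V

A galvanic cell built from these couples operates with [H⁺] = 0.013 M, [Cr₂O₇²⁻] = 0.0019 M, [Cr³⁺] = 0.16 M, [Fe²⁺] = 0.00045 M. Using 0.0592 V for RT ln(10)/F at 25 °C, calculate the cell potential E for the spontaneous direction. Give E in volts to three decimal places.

+1.557 V

Cr₂O₇²⁻/Cr³⁺ is the cathode (higher E°), Fe²⁺/Fe the anode: E°cell = +1.33 − (-0.40) = +1.73 V, n = 6.
Overall: Cr₂O₇²⁻(aq) + 14 H⁺(aq) + 3 Fe(s) → 2 Cr³⁺(aq) + 7 H₂O(l) + 3 Fe²⁺(aq)
Q = [Cr³⁺]^2·[Fe²⁺]^3 / ([Cr₂O₇²⁻]·[H⁺]^14); log Q = 17.494.
E = E° − (0.0592/n) log Q = +1.73 − (0.0592/6)(17.494) = +1.557 V.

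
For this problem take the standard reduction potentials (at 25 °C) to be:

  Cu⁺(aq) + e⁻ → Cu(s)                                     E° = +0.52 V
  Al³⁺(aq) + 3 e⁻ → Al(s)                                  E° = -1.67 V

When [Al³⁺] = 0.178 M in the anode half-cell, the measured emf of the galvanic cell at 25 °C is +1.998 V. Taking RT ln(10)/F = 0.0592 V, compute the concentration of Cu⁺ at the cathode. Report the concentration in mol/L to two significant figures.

Cu⁺/Cu is the cathode, Al³⁺/Al the anode: E°cell = +2.19 V, n = 3.
Overall reaction: 3 Cu⁺(aq) + Al(s) → 3 Cu(s) + Al³⁺(aq); Q = [Al³⁺]^1/[Cu⁺]^3.
From E = E° − (0.0592/n) log Q: log Q = (E° − E)·n/0.0592 = (+2.19 − (+1.998))·3/0.0592 = 9.7297.
So 3·log[Cu⁺] = 1·log(0.178) − log Q = -0.7496 − (9.7297) = -10.4793; log[Cu⁺] = -10.4793 / 3 = -3.4931; [Cu⁺] = 10^(-3.4931) ≈ 0.00032 M.

0.00032 M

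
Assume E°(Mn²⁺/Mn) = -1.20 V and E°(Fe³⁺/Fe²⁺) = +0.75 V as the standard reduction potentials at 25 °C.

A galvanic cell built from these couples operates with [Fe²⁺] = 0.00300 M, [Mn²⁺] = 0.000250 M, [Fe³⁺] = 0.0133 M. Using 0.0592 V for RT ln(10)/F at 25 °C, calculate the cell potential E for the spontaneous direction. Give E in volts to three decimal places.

+2.095 V

Fe³⁺/Fe²⁺ is the cathode (higher E°), Mn²⁺/Mn the anode: E°cell = +0.75 − (-1.20) = +1.95 V, n = 2.
Overall: 2 Fe³⁺(aq) + Mn(s) → 2 Fe²⁺(aq) + Mn²⁺(aq)
Q = [Fe²⁺]^2·[Mn²⁺] / ([Fe³⁺]^2); log Q = -4.896.
E = E° − (0.0592/n) log Q = +1.95 − (0.0592/2)(-4.896) = +2.095 V.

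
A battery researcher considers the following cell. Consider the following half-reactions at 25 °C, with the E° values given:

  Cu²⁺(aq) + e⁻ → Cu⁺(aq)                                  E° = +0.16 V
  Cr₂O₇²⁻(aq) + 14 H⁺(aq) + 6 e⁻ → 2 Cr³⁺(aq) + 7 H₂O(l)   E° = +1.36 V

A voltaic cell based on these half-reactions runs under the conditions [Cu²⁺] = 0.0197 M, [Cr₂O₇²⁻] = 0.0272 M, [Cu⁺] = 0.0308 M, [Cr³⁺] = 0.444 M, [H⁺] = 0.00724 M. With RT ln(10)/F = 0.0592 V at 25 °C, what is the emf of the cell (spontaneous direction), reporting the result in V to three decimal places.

Cr₂O₇²⁻/Cr³⁺ is the cathode (higher E°), Cu²⁺/Cu⁺ the anode: E°cell = +1.36 − (+0.16) = +1.20 V, n = 6.
Overall: Cr₂O₇²⁻(aq) + 14 H⁺(aq) + 6 Cu⁺(aq) → 2 Cr³⁺(aq) + 7 H₂O(l) + 6 Cu²⁺(aq)
Q = [Cr³⁺]^2·[Cu²⁺]^6 / ([Cr₂O₇²⁻]·[H⁺]^14·[Cu⁺]^6); log Q = 29.659.
E = E° − (0.0592/n) log Q = +1.20 − (0.0592/6)(29.659) = +0.907 V.

+0.907 V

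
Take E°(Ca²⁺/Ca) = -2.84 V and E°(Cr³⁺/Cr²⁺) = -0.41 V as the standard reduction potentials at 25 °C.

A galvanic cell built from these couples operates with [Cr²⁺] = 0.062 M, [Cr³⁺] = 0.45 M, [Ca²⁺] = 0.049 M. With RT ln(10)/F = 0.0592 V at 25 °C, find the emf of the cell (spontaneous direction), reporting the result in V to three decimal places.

+2.520 V

Cr³⁺/Cr²⁺ is the cathode (higher E°), Ca²⁺/Ca the anode: E°cell = -0.41 − (-2.84) = +2.43 V, n = 2.
Overall: 2 Cr³⁺(aq) + Ca(s) → 2 Cr²⁺(aq) + Ca²⁺(aq)
Q = [Cr²⁺]^2·[Ca²⁺] / ([Cr³⁺]^2); log Q = -3.031.
E = E° − (0.0592/n) log Q = +2.43 − (0.0592/2)(-3.031) = +2.520 V.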